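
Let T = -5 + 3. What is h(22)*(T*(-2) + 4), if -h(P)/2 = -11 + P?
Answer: -176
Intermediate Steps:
h(P) = 22 - 2*P (h(P) = -2*(-11 + P) = 22 - 2*P)
T = -2
h(22)*(T*(-2) + 4) = (22 - 2*22)*(-2*(-2) + 4) = (22 - 44)*(4 + 4) = -22*8 = -176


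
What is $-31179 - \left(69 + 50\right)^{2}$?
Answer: $-45340$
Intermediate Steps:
$-31179 - \left(69 + 50\right)^{2} = -31179 - 119^{2} = -31179 - 14161 = -45340$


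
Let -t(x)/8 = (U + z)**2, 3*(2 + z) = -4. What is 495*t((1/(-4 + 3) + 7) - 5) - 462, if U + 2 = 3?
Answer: -22022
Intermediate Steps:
z = -10/3 (z = -2 + (1/3)*(-4) = -2 - 4/3 = -10/3 ≈ -3.3333)
U = 1 (U = -2 + 3 = 1)
t(x) = -392/9 (t(x) = -8*(1 - 10/3)**2 = -8*(-7/3)**2 = -8*49/9 = -392/9)
495*t((1/(-4 + 3) + 7) - 5) - 462 = 495*(-392/9) - 462 = -21560 - 462 = -22022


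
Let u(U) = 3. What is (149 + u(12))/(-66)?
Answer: -76/33 ≈ -2.3030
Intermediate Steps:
(149 + u(12))/(-66) = (149 + 3)/(-66) = -1/66*152 = -76/33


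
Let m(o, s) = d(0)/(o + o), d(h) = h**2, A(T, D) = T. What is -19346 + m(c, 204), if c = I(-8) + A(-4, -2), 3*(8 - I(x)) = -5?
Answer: -19346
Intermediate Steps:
I(x) = 29/3 (I(x) = 8 - 1/3*(-5) = 8 + 5/3 = 29/3)
c = 17/3 (c = 29/3 - 4 = 17/3 ≈ 5.6667)
m(o, s) = 0 (m(o, s) = 0**2/(o + o) = 0/(2*o) = (1/(2*o))*0 = 0)
-19346 + m(c, 204) = -19346 + 0 = -19346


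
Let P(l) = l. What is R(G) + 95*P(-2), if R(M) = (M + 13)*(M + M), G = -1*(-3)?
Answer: -94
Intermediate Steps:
G = 3
R(M) = 2*M*(13 + M) (R(M) = (13 + M)*(2*M) = 2*M*(13 + M))
R(G) + 95*P(-2) = 2*3*(13 + 3) + 95*(-2) = 2*3*16 - 190 = 96 - 190 = -94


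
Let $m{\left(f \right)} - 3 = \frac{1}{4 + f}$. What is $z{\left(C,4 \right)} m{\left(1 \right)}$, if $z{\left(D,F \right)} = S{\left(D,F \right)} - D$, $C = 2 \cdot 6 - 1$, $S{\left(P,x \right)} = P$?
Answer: $0$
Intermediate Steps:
$C = 11$ ($C = 12 - 1 = 11$)
$m{\left(f \right)} = 3 + \frac{1}{4 + f}$
$z{\left(D,F \right)} = 0$ ($z{\left(D,F \right)} = D - D = 0$)
$z{\left(C,4 \right)} m{\left(1 \right)} = 0 \frac{13 + 3 \cdot 1}{4 + 1} = 0 \frac{13 + 3}{5} = 0 \cdot \frac{1}{5} \cdot 16 = 0 \cdot \frac{16}{5} = 0$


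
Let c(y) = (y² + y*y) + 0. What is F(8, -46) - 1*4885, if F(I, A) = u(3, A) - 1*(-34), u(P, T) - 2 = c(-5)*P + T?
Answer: -4745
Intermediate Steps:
c(y) = 2*y² (c(y) = (y² + y²) + 0 = 2*y² + 0 = 2*y²)
u(P, T) = 2 + T + 50*P (u(P, T) = 2 + ((2*(-5)²)*P + T) = 2 + ((2*25)*P + T) = 2 + (50*P + T) = 2 + (T + 50*P) = 2 + T + 50*P)
F(I, A) = 186 + A (F(I, A) = (2 + A + 50*3) - 1*(-34) = (2 + A + 150) + 34 = (152 + A) + 34 = 186 + A)
F(8, -46) - 1*4885 = (186 - 46) - 1*4885 = 140 - 4885 = -4745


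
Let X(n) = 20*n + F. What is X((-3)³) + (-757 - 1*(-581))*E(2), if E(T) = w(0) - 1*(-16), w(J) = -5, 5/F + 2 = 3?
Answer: -2471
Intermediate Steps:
F = 5 (F = 5/(-2 + 3) = 5/1 = 5*1 = 5)
E(T) = 11 (E(T) = -5 - 1*(-16) = -5 + 16 = 11)
X(n) = 5 + 20*n (X(n) = 20*n + 5 = 5 + 20*n)
X((-3)³) + (-757 - 1*(-581))*E(2) = (5 + 20*(-3)³) + (-757 - 1*(-581))*11 = (5 + 20*(-27)) + (-757 + 581)*11 = (5 - 540) - 176*11 = -535 - 1936 = -2471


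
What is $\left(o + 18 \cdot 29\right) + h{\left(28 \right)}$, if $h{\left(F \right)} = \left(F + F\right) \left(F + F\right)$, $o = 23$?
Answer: $3681$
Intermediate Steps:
$h{\left(F \right)} = 4 F^{2}$ ($h{\left(F \right)} = 2 F 2 F = 4 F^{2}$)
$\left(o + 18 \cdot 29\right) + h{\left(28 \right)} = \left(23 + 18 \cdot 29\right) + 4 \cdot 28^{2} = \left(23 + 522\right) + 4 \cdot 784 = 545 + 3136 = 3681$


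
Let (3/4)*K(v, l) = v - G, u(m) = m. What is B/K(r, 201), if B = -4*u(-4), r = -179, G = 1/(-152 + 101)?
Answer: -153/2282 ≈ -0.067046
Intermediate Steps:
G = -1/51 (G = 1/(-51) = -1/51 ≈ -0.019608)
B = 16 (B = -4*(-4) = 16)
K(v, l) = 4/153 + 4*v/3 (K(v, l) = 4*(v - 1*(-1/51))/3 = 4*(v + 1/51)/3 = 4*(1/51 + v)/3 = 4/153 + 4*v/3)
B/K(r, 201) = 16/(4/153 + (4/3)*(-179)) = 16/(4/153 - 716/3) = 16/(-36512/153) = 16*(-153/36512) = -153/2282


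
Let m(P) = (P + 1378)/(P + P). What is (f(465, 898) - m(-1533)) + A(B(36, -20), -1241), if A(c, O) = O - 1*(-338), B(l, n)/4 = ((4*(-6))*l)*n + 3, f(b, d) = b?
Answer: -1343063/3066 ≈ -438.05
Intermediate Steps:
m(P) = (1378 + P)/(2*P) (m(P) = (1378 + P)/((2*P)) = (1378 + P)*(1/(2*P)) = (1378 + P)/(2*P))
B(l, n) = 12 - 96*l*n (B(l, n) = 4*(((4*(-6))*l)*n + 3) = 4*((-24*l)*n + 3) = 4*(-24*l*n + 3) = 4*(3 - 24*l*n) = 12 - 96*l*n)
A(c, O) = 338 + O (A(c, O) = O + 338 = 338 + O)
(f(465, 898) - m(-1533)) + A(B(36, -20), -1241) = (465 - (1378 - 1533)/(2*(-1533))) + (338 - 1241) = (465 - (-1)*(-155)/(2*1533)) - 903 = (465 - 1*155/3066) - 903 = (465 - 155/3066) - 903 = 1425535/3066 - 903 = -1343063/3066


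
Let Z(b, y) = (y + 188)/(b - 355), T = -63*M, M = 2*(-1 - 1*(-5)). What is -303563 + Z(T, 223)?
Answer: -260761028/859 ≈ -3.0356e+5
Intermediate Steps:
M = 8 (M = 2*(-1 + 5) = 2*4 = 8)
T = -504 (T = -63*8 = -504)
Z(b, y) = (188 + y)/(-355 + b)
-303563 + Z(T, 223) = -303563 + (188 + 223)/(-355 - 504) = -303563 + 411/(-859) = -303563 - 1/859*411 = -303563 - 411/859 = -260761028/859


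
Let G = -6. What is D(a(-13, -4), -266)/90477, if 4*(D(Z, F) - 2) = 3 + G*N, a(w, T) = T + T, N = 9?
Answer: -43/361908 ≈ -0.00011881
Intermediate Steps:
a(w, T) = 2*T
D(Z, F) = -43/4 (D(Z, F) = 2 + (3 - 6*9)/4 = 2 + (3 - 54)/4 = 2 + (¼)*(-51) = 2 - 51/4 = -43/4)
D(a(-13, -4), -266)/90477 = -43/4/90477 = -43/4*1/90477 = -43/361908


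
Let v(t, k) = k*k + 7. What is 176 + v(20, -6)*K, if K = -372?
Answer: -15820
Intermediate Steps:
v(t, k) = 7 + k² (v(t, k) = k² + 7 = 7 + k²)
176 + v(20, -6)*K = 176 + (7 + (-6)²)*(-372) = 176 + (7 + 36)*(-372) = 176 + 43*(-372) = 176 - 15996 = -15820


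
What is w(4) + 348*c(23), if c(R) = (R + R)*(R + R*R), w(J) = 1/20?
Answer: 176728321/20 ≈ 8.8364e+6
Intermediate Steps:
w(J) = 1/20
c(R) = 2*R*(R + R**2) (c(R) = (2*R)*(R + R**2) = 2*R*(R + R**2))
w(4) + 348*c(23) = 1/20 + 348*(2*23**2*(1 + 23)) = 1/20 + 348*(2*529*24) = 1/20 + 348*25392 = 1/20 + 8836416 = 176728321/20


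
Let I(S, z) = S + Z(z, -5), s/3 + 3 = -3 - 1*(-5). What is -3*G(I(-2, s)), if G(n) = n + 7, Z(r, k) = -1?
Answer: -12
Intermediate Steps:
s = -3 (s = -9 + 3*(-3 - 1*(-5)) = -9 + 3*(-3 + 5) = -9 + 3*2 = -9 + 6 = -3)
I(S, z) = -1 + S (I(S, z) = S - 1 = -1 + S)
G(n) = 7 + n
-3*G(I(-2, s)) = -3*(7 + (-1 - 2)) = -3*(7 - 3) = -3*4 = -12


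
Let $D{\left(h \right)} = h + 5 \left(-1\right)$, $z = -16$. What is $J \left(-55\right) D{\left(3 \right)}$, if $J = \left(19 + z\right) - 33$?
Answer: $-3300$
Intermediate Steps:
$J = -30$ ($J = \left(19 - 16\right) - 33 = 3 - 33 = -30$)
$D{\left(h \right)} = -5 + h$ ($D{\left(h \right)} = h - 5 = -5 + h$)
$J \left(-55\right) D{\left(3 \right)} = \left(-30\right) \left(-55\right) \left(-5 + 3\right) = 1650 \left(-2\right) = -3300$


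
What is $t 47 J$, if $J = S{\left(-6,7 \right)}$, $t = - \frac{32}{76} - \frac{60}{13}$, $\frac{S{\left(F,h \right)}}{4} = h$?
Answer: $- \frac{1637104}{247} \approx -6628.0$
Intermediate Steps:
$S{\left(F,h \right)} = 4 h$
$t = - \frac{1244}{247}$ ($t = \left(-32\right) \frac{1}{76} - \frac{60}{13} = - \frac{8}{19} - \frac{60}{13} = - \frac{1244}{247} \approx -5.0364$)
$J = 28$ ($J = 4 \cdot 7 = 28$)
$t 47 J = \left(- \frac{1244}{247}\right) 47 \cdot 28 = \left(- \frac{58468}{247}\right) 28 = - \frac{1637104}{247}$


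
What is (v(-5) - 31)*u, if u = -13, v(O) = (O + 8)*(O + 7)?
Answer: 325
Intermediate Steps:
v(O) = (7 + O)*(8 + O) (v(O) = (8 + O)*(7 + O) = (7 + O)*(8 + O))
(v(-5) - 31)*u = ((56 + (-5)² + 15*(-5)) - 31)*(-13) = ((56 + 25 - 75) - 31)*(-13) = (6 - 31)*(-13) = -25*(-13) = 325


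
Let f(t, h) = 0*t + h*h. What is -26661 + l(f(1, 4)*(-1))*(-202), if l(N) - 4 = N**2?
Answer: -79181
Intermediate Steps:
f(t, h) = h**2 (f(t, h) = 0 + h**2 = h**2)
l(N) = 4 + N**2
-26661 + l(f(1, 4)*(-1))*(-202) = -26661 + (4 + (4**2*(-1))**2)*(-202) = -26661 + (4 + (16*(-1))**2)*(-202) = -26661 + (4 + (-16)**2)*(-202) = -26661 + (4 + 256)*(-202) = -26661 + 260*(-202) = -26661 - 52520 = -79181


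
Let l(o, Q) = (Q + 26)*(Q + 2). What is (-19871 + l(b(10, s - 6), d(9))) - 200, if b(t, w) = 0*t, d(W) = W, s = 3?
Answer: -19686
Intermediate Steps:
b(t, w) = 0
l(o, Q) = (2 + Q)*(26 + Q) (l(o, Q) = (26 + Q)*(2 + Q) = (2 + Q)*(26 + Q))
(-19871 + l(b(10, s - 6), d(9))) - 200 = (-19871 + (52 + 9**2 + 28*9)) - 200 = (-19871 + (52 + 81 + 252)) - 200 = (-19871 + 385) - 200 = -19486 - 200 = -19686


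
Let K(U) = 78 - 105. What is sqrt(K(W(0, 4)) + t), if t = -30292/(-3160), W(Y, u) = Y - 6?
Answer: I*sqrt(10868030)/790 ≈ 4.173*I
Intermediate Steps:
W(Y, u) = -6 + Y
K(U) = -27
t = 7573/790 (t = -30292*(-1/3160) = 7573/790 ≈ 9.5861)
sqrt(K(W(0, 4)) + t) = sqrt(-27 + 7573/790) = sqrt(-13757/790) = I*sqrt(10868030)/790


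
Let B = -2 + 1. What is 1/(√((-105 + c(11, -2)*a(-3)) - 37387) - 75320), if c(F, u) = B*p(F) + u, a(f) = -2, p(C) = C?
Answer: -37660/2836569933 - I*√37466/5673139866 ≈ -1.3277e-5 - 3.4119e-8*I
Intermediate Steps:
B = -1
c(F, u) = u - F (c(F, u) = -F + u = u - F)
1/(√((-105 + c(11, -2)*a(-3)) - 37387) - 75320) = 1/(√((-105 + (-2 - 1*11)*(-2)) - 37387) - 75320) = 1/(√((-105 + (-2 - 11)*(-2)) - 37387) - 75320) = 1/(√((-105 - 13*(-2)) - 37387) - 75320) = 1/(√((-105 + 26) - 37387) - 75320) = 1/(√(-79 - 37387) - 75320) = 1/(√(-37466) - 75320) = 1/(I*√37466 - 75320) = 1/(-75320 + I*√37466)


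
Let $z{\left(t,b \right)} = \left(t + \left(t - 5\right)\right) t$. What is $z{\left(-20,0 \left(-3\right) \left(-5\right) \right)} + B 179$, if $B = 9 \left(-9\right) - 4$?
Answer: $-14315$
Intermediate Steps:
$B = -85$ ($B = -81 - 4 = -85$)
$z{\left(t,b \right)} = t \left(-5 + 2 t\right)$ ($z{\left(t,b \right)} = \left(t + \left(-5 + t\right)\right) t = \left(-5 + 2 t\right) t = t \left(-5 + 2 t\right)$)
$z{\left(-20,0 \left(-3\right) \left(-5\right) \right)} + B 179 = - 20 \left(-5 + 2 \left(-20\right)\right) - 15215 = - 20 \left(-5 - 40\right) - 15215 = \left(-20\right) \left(-45\right) - 15215 = 900 - 15215 = -14315$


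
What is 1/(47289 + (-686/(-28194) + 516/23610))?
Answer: 55471695/2623203546902 ≈ 2.1147e-5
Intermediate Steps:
1/(47289 + (-686/(-28194) + 516/23610)) = 1/(47289 + (-686*(-1/28194) + 516*(1/23610))) = 1/(47289 + (343/14097 + 86/3935)) = 1/(47289 + 2562047/55471695) = 1/(2623203546902/55471695) = 55471695/2623203546902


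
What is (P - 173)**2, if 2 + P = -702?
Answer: 769129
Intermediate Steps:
P = -704 (P = -2 - 702 = -704)
(P - 173)**2 = (-704 - 173)**2 = (-877)**2 = 769129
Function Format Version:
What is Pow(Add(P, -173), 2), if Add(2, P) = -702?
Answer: 769129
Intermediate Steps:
P = -704 (P = Add(-2, -702) = -704)
Pow(Add(P, -173), 2) = Pow(Add(-704, -173), 2) = Pow(-877, 2) = 769129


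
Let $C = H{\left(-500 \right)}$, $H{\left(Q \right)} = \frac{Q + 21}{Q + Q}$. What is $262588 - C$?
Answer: $\frac{262587521}{1000} \approx 2.6259 \cdot 10^{5}$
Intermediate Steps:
$H{\left(Q \right)} = \frac{21 + Q}{2 Q}$
$C = \frac{479}{1000}$ ($C = \frac{21 - 500}{2 \left(-500\right)} = \frac{1}{2} \left(- \frac{1}{500}\right) \left(-479\right) = \frac{479}{1000} \approx 0.479$)
$262588 - C = 262588 - \frac{479}{1000} = \frac{262587521}{1000}$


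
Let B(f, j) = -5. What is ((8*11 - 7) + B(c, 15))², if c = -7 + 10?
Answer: 5776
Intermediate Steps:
c = 3
((8*11 - 7) + B(c, 15))² = ((8*11 - 7) - 5)² = ((88 - 7) - 5)² = (81 - 5)² = 76² = 5776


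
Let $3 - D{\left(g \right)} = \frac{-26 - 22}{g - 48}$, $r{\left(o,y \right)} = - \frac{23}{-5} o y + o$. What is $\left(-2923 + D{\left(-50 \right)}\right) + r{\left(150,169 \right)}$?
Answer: $\frac{5578136}{49} \approx 1.1384 \cdot 10^{5}$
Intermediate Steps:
$r{\left(o,y \right)} = o + \frac{23 o y}{5}$ ($r{\left(o,y \right)} = \left(-23\right) \left(- \frac{1}{5}\right) o y + o = \frac{23 o}{5} y + o = \frac{23 o y}{5} + o = o + \frac{23 o y}{5}$)
$D{\left(g \right)} = 3 + \frac{48}{-48 + g}$ ($D{\left(g \right)} = 3 - \frac{-26 - 22}{g - 48} = 3 - - \frac{48}{-48 + g} = 3 + \frac{48}{-48 + g}$)
$\left(-2923 + D{\left(-50 \right)}\right) + r{\left(150,169 \right)} = \left(-2923 + \frac{3 \left(-32 - 50\right)}{-48 - 50}\right) + \frac{1}{5} \cdot 150 \left(5 + 23 \cdot 169\right) = \left(-2923 + 3 \frac{1}{-98} \left(-82\right)\right) + \frac{1}{5} \cdot 150 \left(5 + 3887\right) = \left(-2923 + 3 \left(- \frac{1}{98}\right) \left(-82\right)\right) + \frac{1}{5} \cdot 150 \cdot 3892 = \left(-2923 + \frac{123}{49}\right) + 116760 = - \frac{143104}{49} + 116760 = \frac{5578136}{49}$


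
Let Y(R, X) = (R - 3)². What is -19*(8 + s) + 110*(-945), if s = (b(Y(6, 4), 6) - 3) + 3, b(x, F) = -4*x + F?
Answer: -103532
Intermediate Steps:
Y(R, X) = (-3 + R)²
b(x, F) = F - 4*x
s = -30 (s = ((6 - 4*(-3 + 6)²) - 3) + 3 = ((6 - 4*3²) - 3) + 3 = ((6 - 4*9) - 3) + 3 = ((6 - 36) - 3) + 3 = (-30 - 3) + 3 = -33 + 3 = -30)
-19*(8 + s) + 110*(-945) = -19*(8 - 30) + 110*(-945) = -19*(-22) - 103950 = 418 - 103950 = -103532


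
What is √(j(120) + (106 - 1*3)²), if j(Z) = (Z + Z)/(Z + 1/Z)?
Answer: √2200602538609/14401 ≈ 103.01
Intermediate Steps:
j(Z) = 2*Z/(Z + 1/Z) (j(Z) = (2*Z)/(Z + 1/Z) = 2*Z/(Z + 1/Z))
√(j(120) + (106 - 1*3)²) = √(2*120²/(1 + 120²) + (106 - 1*3)²) = √(2*14400/(1 + 14400) + (106 - 3)²) = √(2*14400/14401 + 103²) = √(2*14400*(1/14401) + 10609) = √(28800/14401 + 10609) = √(152809009/14401) = √2200602538609/14401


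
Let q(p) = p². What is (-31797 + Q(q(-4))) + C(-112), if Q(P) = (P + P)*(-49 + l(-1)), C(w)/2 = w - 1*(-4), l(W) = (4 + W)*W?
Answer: -33677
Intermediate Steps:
l(W) = W*(4 + W)
C(w) = 8 + 2*w (C(w) = 2*(w - 1*(-4)) = 2*(w + 4) = 2*(4 + w) = 8 + 2*w)
Q(P) = -104*P (Q(P) = (P + P)*(-49 - (4 - 1)) = (2*P)*(-49 - 1*3) = (2*P)*(-49 - 3) = (2*P)*(-52) = -104*P)
(-31797 + Q(q(-4))) + C(-112) = (-31797 - 104*(-4)²) + (8 + 2*(-112)) = (-31797 - 104*16) + (8 - 224) = (-31797 - 1664) - 216 = -33461 - 216 = -33677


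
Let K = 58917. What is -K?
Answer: -58917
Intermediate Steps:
-K = -1*58917 = -58917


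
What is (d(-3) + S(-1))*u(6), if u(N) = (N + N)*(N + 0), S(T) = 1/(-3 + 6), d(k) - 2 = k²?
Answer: 816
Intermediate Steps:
d(k) = 2 + k²
S(T) = ⅓ (S(T) = 1/3 = ⅓)
u(N) = 2*N² (u(N) = (2*N)*N = 2*N²)
(d(-3) + S(-1))*u(6) = ((2 + (-3)²) + ⅓)*(2*6²) = ((2 + 9) + ⅓)*(2*36) = (11 + ⅓)*72 = (34/3)*72 = 816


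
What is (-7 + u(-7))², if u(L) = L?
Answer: 196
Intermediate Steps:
(-7 + u(-7))² = (-7 - 7)² = (-14)² = 196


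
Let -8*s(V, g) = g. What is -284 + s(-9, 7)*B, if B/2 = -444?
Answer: 493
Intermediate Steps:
B = -888 (B = 2*(-444) = -888)
s(V, g) = -g/8
-284 + s(-9, 7)*B = -284 - 1/8*7*(-888) = -284 - 7/8*(-888) = -284 + 777 = 493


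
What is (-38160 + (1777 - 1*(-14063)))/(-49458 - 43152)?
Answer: 248/1029 ≈ 0.24101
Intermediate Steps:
(-38160 + (1777 - 1*(-14063)))/(-49458 - 43152) = (-38160 + (1777 + 14063))/(-92610) = (-38160 + 15840)*(-1/92610) = -22320*(-1/92610) = 248/1029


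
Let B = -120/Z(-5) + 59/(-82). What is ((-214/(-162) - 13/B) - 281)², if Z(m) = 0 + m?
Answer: 1877734329140224/23910127641 ≈ 78533.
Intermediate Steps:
Z(m) = m
B = 1909/82 (B = -120/(-5) + 59/(-82) = -120*(-⅕) + 59*(-1/82) = 24 - 59/82 = 1909/82 ≈ 23.280)
((-214/(-162) - 13/B) - 281)² = ((-214/(-162) - 13/1909/82) - 281)² = ((-214*(-1/162) - 13*82/1909) - 281)² = ((107/81 - 1066/1909) - 281)² = (117917/154629 - 281)² = (-43332832/154629)² = 1877734329140224/23910127641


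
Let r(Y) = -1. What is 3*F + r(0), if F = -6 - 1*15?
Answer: -64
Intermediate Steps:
F = -21 (F = -6 - 15 = -21)
3*F + r(0) = 3*(-21) - 1 = -63 - 1 = -64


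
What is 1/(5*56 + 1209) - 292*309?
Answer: -134349491/1489 ≈ -90228.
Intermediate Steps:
1/(5*56 + 1209) - 292*309 = 1/(280 + 1209) - 90228 = 1/1489 - 90228 = -134349491/1489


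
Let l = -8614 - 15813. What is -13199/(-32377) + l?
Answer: -790859780/32377 ≈ -24427.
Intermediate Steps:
l = -24427
-13199/(-32377) + l = -13199/(-32377) - 24427 = -13199*(-1/32377) - 24427 = 13199/32377 - 24427 = -790859780/32377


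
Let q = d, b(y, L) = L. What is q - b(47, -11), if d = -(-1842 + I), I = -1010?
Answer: 2863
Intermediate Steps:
d = 2852 (d = -(-1842 - 1010) = -1*(-2852) = 2852)
q = 2852
q - b(47, -11) = 2852 - 1*(-11) = 2852 + 11 = 2863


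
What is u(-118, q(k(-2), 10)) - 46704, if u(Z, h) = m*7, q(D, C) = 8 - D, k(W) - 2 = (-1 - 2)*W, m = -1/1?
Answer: -46711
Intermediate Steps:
m = -1 (m = -1*1 = -1)
k(W) = 2 - 3*W (k(W) = 2 + (-1 - 2)*W = 2 - 3*W)
u(Z, h) = -7 (u(Z, h) = -1*7 = -7)
u(-118, q(k(-2), 10)) - 46704 = -7 - 46704 = -46711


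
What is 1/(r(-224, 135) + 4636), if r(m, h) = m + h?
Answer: 1/4547 ≈ 0.00021993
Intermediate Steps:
r(m, h) = h + m
1/(r(-224, 135) + 4636) = 1/((135 - 224) + 4636) = 1/(-89 + 4636) = 1/4547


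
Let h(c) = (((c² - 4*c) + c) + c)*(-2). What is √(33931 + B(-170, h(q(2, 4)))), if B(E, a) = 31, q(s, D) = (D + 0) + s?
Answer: √33962 ≈ 184.29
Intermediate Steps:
q(s, D) = D + s
h(c) = -2*c² + 4*c (h(c) = ((c² - 3*c) + c)*(-2) = (c² - 2*c)*(-2) = -2*c² + 4*c)
√(33931 + B(-170, h(q(2, 4)))) = √(33931 + 31) = √33962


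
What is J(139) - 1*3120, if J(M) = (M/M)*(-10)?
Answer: -3130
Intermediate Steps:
J(M) = -10 (J(M) = 1*(-10) = -10)
J(139) - 1*3120 = -10 - 1*3120 = -10 - 3120 = -3130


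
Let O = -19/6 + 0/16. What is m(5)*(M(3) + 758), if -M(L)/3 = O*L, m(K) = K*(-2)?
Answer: -7865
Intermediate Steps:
m(K) = -2*K
O = -19/6 (O = -19*⅙ + 0*(1/16) = -19/6 + 0 = -19/6 ≈ -3.1667)
M(L) = 19*L/2 (M(L) = -(-19)*L/2 = 19*L/2)
m(5)*(M(3) + 758) = (-2*5)*((19/2)*3 + 758) = -10*(57/2 + 758) = -10*1573/2 = -7865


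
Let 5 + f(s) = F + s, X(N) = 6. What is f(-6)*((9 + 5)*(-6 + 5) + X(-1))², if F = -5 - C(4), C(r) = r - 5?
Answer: -960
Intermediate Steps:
C(r) = -5 + r
F = -4 (F = -5 - (-5 + 4) = -5 - 1*(-1) = -5 + 1 = -4)
f(s) = -9 + s (f(s) = -5 + (-4 + s) = -9 + s)
f(-6)*((9 + 5)*(-6 + 5) + X(-1))² = (-9 - 6)*((9 + 5)*(-6 + 5) + 6)² = -15*(14*(-1) + 6)² = -15*(-14 + 6)² = -15*(-8)² = -15*64 = -960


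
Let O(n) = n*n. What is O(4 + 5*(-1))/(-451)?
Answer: -1/451 ≈ -0.0022173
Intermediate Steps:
O(n) = n²
O(4 + 5*(-1))/(-451) = (4 + 5*(-1))²/(-451) = (4 - 5)²*(-1/451) = (-1)²*(-1/451) = 1*(-1/451) = -1/451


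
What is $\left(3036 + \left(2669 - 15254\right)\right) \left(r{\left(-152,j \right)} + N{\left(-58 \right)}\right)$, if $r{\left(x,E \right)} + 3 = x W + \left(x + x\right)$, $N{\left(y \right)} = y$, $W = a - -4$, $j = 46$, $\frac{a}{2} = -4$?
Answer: $-2320407$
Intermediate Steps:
$a = -8$ ($a = 2 \left(-4\right) = -8$)
$W = -4$ ($W = -8 - -4 = -8 + 4 = -4$)
$r{\left(x,E \right)} = -3 - 2 x$ ($r{\left(x,E \right)} = -3 + \left(x \left(-4\right) + \left(x + x\right)\right) = -3 + \left(- 4 x + 2 x\right) = -3 - 2 x$)
$\left(3036 + \left(2669 - 15254\right)\right) \left(r{\left(-152,j \right)} + N{\left(-58 \right)}\right) = \left(3036 + \left(2669 - 15254\right)\right) \left(\left(-3 - -304\right) - 58\right) = \left(3036 - 12585\right) \left(\left(-3 + 304\right) - 58\right) = - 9549 \left(301 - 58\right) = \left(-9549\right) 243 = -2320407$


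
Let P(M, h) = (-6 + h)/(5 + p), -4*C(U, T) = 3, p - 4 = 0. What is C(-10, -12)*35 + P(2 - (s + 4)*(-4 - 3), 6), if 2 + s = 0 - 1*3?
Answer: -105/4 ≈ -26.250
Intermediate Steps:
p = 4 (p = 4 + 0 = 4)
C(U, T) = -¾ (C(U, T) = -¼*3 = -¾)
s = -5 (s = -2 + (0 - 1*3) = -2 + (0 - 3) = -2 - 3 = -5)
P(M, h) = -⅔ + h/9 (P(M, h) = (-6 + h)/(5 + 4) = (-6 + h)/9 = (-6 + h)*(⅑) = -⅔ + h/9)
C(-10, -12)*35 + P(2 - (s + 4)*(-4 - 3), 6) = -¾*35 + (-⅔ + (⅑)*6) = -105/4 + (-⅔ + ⅔) = -105/4 + 0 = -105/4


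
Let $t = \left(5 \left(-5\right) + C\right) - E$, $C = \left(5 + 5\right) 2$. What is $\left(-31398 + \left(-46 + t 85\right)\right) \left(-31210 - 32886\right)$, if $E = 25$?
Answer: $2178879424$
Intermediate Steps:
$C = 20$ ($C = 10 \cdot 2 = 20$)
$t = -30$ ($t = \left(5 \left(-5\right) + 20\right) - 25 = \left(-25 + 20\right) - 25 = -5 - 25 = -30$)
$\left(-31398 + \left(-46 + t 85\right)\right) \left(-31210 - 32886\right) = \left(-31398 - 2596\right) \left(-31210 - 32886\right) = \left(-31398 - 2596\right) \left(-64096\right) = \left(-33994\right) \left(-64096\right) = 2178879424$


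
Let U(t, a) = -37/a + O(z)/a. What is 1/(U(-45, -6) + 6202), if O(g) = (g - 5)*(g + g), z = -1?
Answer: 6/37237 ≈ 0.00016113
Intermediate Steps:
O(g) = 2*g*(-5 + g) (O(g) = (-5 + g)*(2*g) = 2*g*(-5 + g))
U(t, a) = -25/a (U(t, a) = -37/a + (2*(-1)*(-5 - 1))/a = -37/a + (2*(-1)*(-6))/a = -37/a + 12/a = -25/a)
1/(U(-45, -6) + 6202) = 1/(-25/(-6) + 6202) = 1/(-25*(-⅙) + 6202) = 1/(25/6 + 6202) = 1/(37237/6) = 6/37237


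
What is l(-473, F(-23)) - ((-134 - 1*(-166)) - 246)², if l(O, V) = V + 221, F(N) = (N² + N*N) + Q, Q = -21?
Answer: -44538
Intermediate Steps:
F(N) = -21 + 2*N² (F(N) = (N² + N*N) - 21 = (N² + N²) - 21 = 2*N² - 21 = -21 + 2*N²)
l(O, V) = 221 + V
l(-473, F(-23)) - ((-134 - 1*(-166)) - 246)² = (221 + (-21 + 2*(-23)²)) - ((-134 - 1*(-166)) - 246)² = (221 + (-21 + 2*529)) - ((-134 + 166) - 246)² = (221 + (-21 + 1058)) - (32 - 246)² = (221 + 1037) - 1*(-214)² = 1258 - 1*45796 = 1258 - 45796 = -44538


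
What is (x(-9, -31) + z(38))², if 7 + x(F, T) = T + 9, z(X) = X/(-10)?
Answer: 26896/25 ≈ 1075.8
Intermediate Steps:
z(X) = -X/10 (z(X) = X*(-⅒) = -X/10)
x(F, T) = 2 + T (x(F, T) = -7 + (T + 9) = -7 + (9 + T) = 2 + T)
(x(-9, -31) + z(38))² = ((2 - 31) - ⅒*38)² = (-29 - 19/5)² = (-164/5)² = 26896/25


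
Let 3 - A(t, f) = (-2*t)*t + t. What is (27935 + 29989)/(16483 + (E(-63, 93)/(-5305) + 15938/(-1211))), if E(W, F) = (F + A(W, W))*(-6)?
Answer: 124041446340/35288975059 ≈ 3.5150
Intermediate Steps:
A(t, f) = 3 - t + 2*t**2 (A(t, f) = 3 - ((-2*t)*t + t) = 3 - (-2*t**2 + t) = 3 - (t - 2*t**2) = 3 + (-t + 2*t**2) = 3 - t + 2*t**2)
E(W, F) = -18 - 12*W**2 - 6*F + 6*W (E(W, F) = (F + (3 - W + 2*W**2))*(-6) = (3 + F - W + 2*W**2)*(-6) = -18 - 12*W**2 - 6*F + 6*W)
(27935 + 29989)/(16483 + (E(-63, 93)/(-5305) + 15938/(-1211))) = (27935 + 29989)/(16483 + ((-18 - 12*(-63)**2 - 6*93 + 6*(-63))/(-5305) + 15938/(-1211))) = 57924/(16483 + ((-18 - 12*3969 - 558 - 378)*(-1/5305) + 15938*(-1/1211))) = 57924/(16483 + ((-18 - 47628 - 558 - 378)*(-1/5305) - 15938/1211)) = 57924/(16483 + (-48582*(-1/5305) - 15938/1211)) = 57924/(16483 + (48582/5305 - 15938/1211)) = 57924/(16483 - 25718288/6424355) = 57924/(105866925177/6424355) = 57924*(6424355/105866925177) = 124041446340/35288975059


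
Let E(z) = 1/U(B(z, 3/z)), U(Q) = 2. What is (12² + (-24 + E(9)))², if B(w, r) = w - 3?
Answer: 58081/4 ≈ 14520.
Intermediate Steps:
B(w, r) = -3 + w
E(z) = ½ (E(z) = 1/2 = ½)
(12² + (-24 + E(9)))² = (12² + (-24 + ½))² = (144 - 47/2)² = (241/2)² = 58081/4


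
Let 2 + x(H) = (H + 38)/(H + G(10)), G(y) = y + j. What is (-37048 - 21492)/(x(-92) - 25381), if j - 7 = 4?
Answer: 4156340/1802139 ≈ 2.3063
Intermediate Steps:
j = 11 (j = 7 + 4 = 11)
G(y) = 11 + y (G(y) = y + 11 = 11 + y)
x(H) = -2 + (38 + H)/(21 + H) (x(H) = -2 + (H + 38)/(H + (11 + 10)) = -2 + (38 + H)/(H + 21) = -2 + (38 + H)/(21 + H))
(-37048 - 21492)/(x(-92) - 25381) = (-37048 - 21492)/((-4 - 1*(-92))/(21 - 92) - 25381) = -58540/((-4 + 92)/(-71) - 25381) = -58540/(-1/71*88 - 25381) = -58540/(-88/71 - 25381) = -58540/(-1802139/71) = -58540*(-71/1802139) = 4156340/1802139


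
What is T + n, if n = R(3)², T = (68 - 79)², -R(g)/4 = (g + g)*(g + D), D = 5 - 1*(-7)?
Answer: 129721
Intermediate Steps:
D = 12 (D = 5 + 7 = 12)
R(g) = -8*g*(12 + g) (R(g) = -4*(g + g)*(g + 12) = -4*2*g*(12 + g) = -8*g*(12 + g))
T = 121 (T = (-11)² = 121)
n = 129600 (n = (-8*3*(12 + 3))² = (-8*3*15)² = (-360)² = 129600)
T + n = 121 + 129600 = 129721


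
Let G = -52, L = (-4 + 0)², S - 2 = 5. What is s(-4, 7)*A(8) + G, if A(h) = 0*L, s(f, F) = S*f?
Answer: -52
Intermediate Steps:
S = 7 (S = 2 + 5 = 7)
L = 16 (L = (-4)² = 16)
s(f, F) = 7*f
A(h) = 0 (A(h) = 0*16 = 0)
s(-4, 7)*A(8) + G = (7*(-4))*0 - 52 = -28*0 - 52 = 0 - 52 = -52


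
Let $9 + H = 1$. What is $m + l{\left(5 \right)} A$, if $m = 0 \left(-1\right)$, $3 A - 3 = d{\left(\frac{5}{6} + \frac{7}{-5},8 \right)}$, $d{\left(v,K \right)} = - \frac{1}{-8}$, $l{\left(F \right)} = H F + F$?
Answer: $- \frac{875}{24} \approx -36.458$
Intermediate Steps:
$H = -8$ ($H = -9 + 1 = -8$)
$l{\left(F \right)} = - 7 F$ ($l{\left(F \right)} = - 8 F + F = - 7 F$)
$d{\left(v,K \right)} = \frac{1}{8}$ ($d{\left(v,K \right)} = \left(-1\right) \left(- \frac{1}{8}\right) = \frac{1}{8}$)
$A = \frac{25}{24}$ ($A = 1 + \frac{1}{3} \cdot \frac{1}{8} = 1 + \frac{1}{24} = \frac{25}{24} \approx 1.0417$)
$m = 0$
$m + l{\left(5 \right)} A = 0 + \left(-7\right) 5 \cdot \frac{25}{24} = 0 - \frac{875}{24} = - \frac{875}{24}$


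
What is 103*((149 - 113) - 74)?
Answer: -3914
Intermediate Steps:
103*((149 - 113) - 74) = 103*(36 - 74) = 103*(-38) = -3914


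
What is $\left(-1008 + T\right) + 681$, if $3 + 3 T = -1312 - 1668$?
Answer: $- \frac{3964}{3} \approx -1321.3$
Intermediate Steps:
$T = - \frac{2983}{3}$ ($T = -1 + \frac{-1312 - 1668}{3} = -1 + \frac{1}{3} \left(-2980\right) = -1 - \frac{2980}{3} = - \frac{2983}{3} \approx -994.33$)
$\left(-1008 + T\right) + 681 = \left(-1008 - \frac{2983}{3}\right) + 681 = - \frac{6007}{3} + 681 = - \frac{3964}{3}$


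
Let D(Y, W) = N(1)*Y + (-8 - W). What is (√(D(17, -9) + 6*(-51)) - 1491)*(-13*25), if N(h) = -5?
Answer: 484575 - 325*I*√390 ≈ 4.8458e+5 - 6418.2*I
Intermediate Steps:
D(Y, W) = -8 - W - 5*Y (D(Y, W) = -5*Y + (-8 - W) = -8 - W - 5*Y)
(√(D(17, -9) + 6*(-51)) - 1491)*(-13*25) = (√((-8 - 1*(-9) - 5*17) + 6*(-51)) - 1491)*(-13*25) = (√((-8 + 9 - 85) - 306) - 1491)*(-325) = (√(-84 - 306) - 1491)*(-325) = (√(-390) - 1491)*(-325) = (I*√390 - 1491)*(-325) = (-1491 + I*√390)*(-325) = 484575 - 325*I*√390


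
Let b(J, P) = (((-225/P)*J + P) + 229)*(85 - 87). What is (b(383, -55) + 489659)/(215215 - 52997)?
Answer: 763993/254914 ≈ 2.9971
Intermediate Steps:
b(J, P) = -458 - 2*P + 450*J/P (b(J, P) = ((-225*J/P + P) + 229)*(-2) = ((P - 225*J/P) + 229)*(-2) = (229 + P - 225*J/P)*(-2) = -458 - 2*P + 450*J/P)
(b(383, -55) + 489659)/(215215 - 52997) = ((-458 - 2*(-55) + 450*383/(-55)) + 489659)/(215215 - 52997) = ((-458 + 110 + 450*383*(-1/55)) + 489659)/162218 = ((-458 + 110 - 34470/11) + 489659)*(1/162218) = (-38298/11 + 489659)*(1/162218) = (5347951/11)*(1/162218) = 763993/254914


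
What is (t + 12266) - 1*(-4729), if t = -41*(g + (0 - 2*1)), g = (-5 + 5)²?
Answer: 17077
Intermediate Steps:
g = 0 (g = 0² = 0)
t = 82 (t = -41*(0 + (0 - 2*1)) = -41*(0 + (0 - 2)) = -41*(0 - 2) = -41*(-2) = 82)
(t + 12266) - 1*(-4729) = (82 + 12266) - 1*(-4729) = 12348 + 4729 = 17077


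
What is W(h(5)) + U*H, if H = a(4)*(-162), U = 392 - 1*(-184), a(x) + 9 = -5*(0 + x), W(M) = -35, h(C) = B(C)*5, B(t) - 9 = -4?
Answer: 2706013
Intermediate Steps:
B(t) = 5 (B(t) = 9 - 4 = 5)
h(C) = 25 (h(C) = 5*5 = 25)
a(x) = -9 - 5*x (a(x) = -9 - 5*(0 + x) = -9 - 5*x)
U = 576 (U = 392 + 184 = 576)
H = 4698 (H = (-9 - 5*4)*(-162) = (-9 - 20)*(-162) = -29*(-162) = 4698)
W(h(5)) + U*H = -35 + 576*4698 = -35 + 2706048 = 2706013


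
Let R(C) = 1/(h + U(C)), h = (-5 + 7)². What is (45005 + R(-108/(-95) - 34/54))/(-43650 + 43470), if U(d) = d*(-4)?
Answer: -45509569/182016 ≈ -250.03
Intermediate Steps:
h = 4 (h = 2² = 4)
U(d) = -4*d
R(C) = 1/(4 - 4*C)
(45005 + R(-108/(-95) - 34/54))/(-43650 + 43470) = (45005 - 1/(-4 + 4*(-108/(-95) - 34/54)))/(-43650 + 43470) = (45005 - 1/(-4 + 4*(-108*(-1/95) - 34*1/54)))/(-180) = (45005 - 1/(-4 + 4*(108/95 - 17/27)))*(-1/180) = (45005 - 1/(-4 + 4*(1301/2565)))*(-1/180) = (45005 - 1/(-4 + 5204/2565))*(-1/180) = (45005 - 1/(-5056/2565))*(-1/180) = (45005 - 1*(-2565/5056))*(-1/180) = (45005 + 2565/5056)*(-1/180) = (227547845/5056)*(-1/180) = -45509569/182016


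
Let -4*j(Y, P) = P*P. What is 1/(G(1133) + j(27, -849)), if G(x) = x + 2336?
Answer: -4/706925 ≈ -5.6583e-6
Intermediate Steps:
j(Y, P) = -P²/4 (j(Y, P) = -P*P/4 = -P²/4)
G(x) = 2336 + x
1/(G(1133) + j(27, -849)) = 1/((2336 + 1133) - ¼*(-849)²) = 1/(3469 - ¼*720801) = 1/(3469 - 720801/4) = 1/(-706925/4) = -4/706925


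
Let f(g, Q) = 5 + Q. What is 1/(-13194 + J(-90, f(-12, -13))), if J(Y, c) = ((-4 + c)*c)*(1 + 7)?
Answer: -1/12426 ≈ -8.0476e-5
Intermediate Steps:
J(Y, c) = 8*c*(-4 + c) (J(Y, c) = (c*(-4 + c))*8 = 8*c*(-4 + c))
1/(-13194 + J(-90, f(-12, -13))) = 1/(-13194 + 8*(5 - 13)*(-4 + (5 - 13))) = 1/(-13194 + 8*(-8)*(-4 - 8)) = 1/(-13194 + 8*(-8)*(-12)) = 1/(-13194 + 768) = 1/(-12426) = -1/12426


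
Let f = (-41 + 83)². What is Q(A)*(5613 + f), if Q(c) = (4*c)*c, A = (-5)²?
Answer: 18442500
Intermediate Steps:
A = 25
f = 1764 (f = 42² = 1764)
Q(c) = 4*c²
Q(A)*(5613 + f) = (4*25²)*(5613 + 1764) = (4*625)*7377 = 2500*7377 = 18442500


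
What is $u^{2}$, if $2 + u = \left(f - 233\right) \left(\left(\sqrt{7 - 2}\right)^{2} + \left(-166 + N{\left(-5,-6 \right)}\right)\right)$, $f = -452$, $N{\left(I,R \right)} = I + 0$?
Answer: $12929509264$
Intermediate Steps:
$N{\left(I,R \right)} = I$
$u = 113708$ ($u = -2 + \left(-452 - 233\right) \left(\left(\sqrt{7 - 2}\right)^{2} - 171\right) = -2 - 685 \left(\left(\sqrt{5}\right)^{2} - 171\right) = -2 - 685 \left(5 - 171\right) = -2 - -113710 = -2 + 113710 = 113708$)
$u^{2} = 113708^{2} = 12929509264$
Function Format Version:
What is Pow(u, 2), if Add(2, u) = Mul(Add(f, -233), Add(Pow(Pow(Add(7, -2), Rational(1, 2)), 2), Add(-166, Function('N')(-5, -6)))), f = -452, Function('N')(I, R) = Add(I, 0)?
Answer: 12929509264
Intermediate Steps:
Function('N')(I, R) = I
u = 113708 (u = Add(-2, Mul(Add(-452, -233), Add(Pow(Pow(Add(7, -2), Rational(1, 2)), 2), Add(-166, -5)))) = Add(-2, Mul(-685, Add(Pow(Pow(5, Rational(1, 2)), 2), -171))) = Add(-2, Mul(-685, Add(5, -171))) = Add(-2, Mul(-685, -166)) = Add(-2, 113710) = 113708)
Pow(u, 2) = Pow(113708, 2) = 12929509264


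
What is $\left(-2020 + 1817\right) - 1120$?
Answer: $-1323$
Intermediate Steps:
$\left(-2020 + 1817\right) - 1120 = -203 - 1120 = -1323$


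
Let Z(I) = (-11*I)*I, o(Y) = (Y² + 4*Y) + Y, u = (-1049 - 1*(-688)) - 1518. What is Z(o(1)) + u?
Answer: -2275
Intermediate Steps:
u = -1879 (u = (-1049 + 688) - 1518 = -361 - 1518 = -1879)
o(Y) = Y² + 5*Y
Z(I) = -11*I²
Z(o(1)) + u = -11*(5 + 1)² - 1879 = -11*(1*6)² - 1879 = -11*6² - 1879 = -11*36 - 1879 = -396 - 1879 = -2275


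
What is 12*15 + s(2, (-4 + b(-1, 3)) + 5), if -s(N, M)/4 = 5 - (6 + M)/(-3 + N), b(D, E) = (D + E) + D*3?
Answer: 136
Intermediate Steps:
b(D, E) = E + 4*D (b(D, E) = (D + E) + 3*D = E + 4*D)
s(N, M) = -20 + 4*(6 + M)/(-3 + N) (s(N, M) = -4*(5 - (6 + M)/(-3 + N)) = -20 + 4*(6 + M)/(-3 + N))
12*15 + s(2, (-4 + b(-1, 3)) + 5) = 12*15 + 4*(21 + ((-4 + (3 + 4*(-1))) + 5) - 5*2)/(-3 + 2) = 180 + 4*(21 + ((-4 + (3 - 4)) + 5) - 10)/(-1) = 180 + 4*(-1)*(21 + ((-4 - 1) + 5) - 10) = 180 + 4*(-1)*(21 + (-5 + 5) - 10) = 180 + 4*(-1)*(21 + 0 - 10) = 180 + 4*(-1)*11 = 180 - 44 = 136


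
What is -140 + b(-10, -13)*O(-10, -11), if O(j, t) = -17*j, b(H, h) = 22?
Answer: 3600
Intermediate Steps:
-140 + b(-10, -13)*O(-10, -11) = -140 + 22*(-17*(-10)) = -140 + 22*170 = -140 + 3740 = 3600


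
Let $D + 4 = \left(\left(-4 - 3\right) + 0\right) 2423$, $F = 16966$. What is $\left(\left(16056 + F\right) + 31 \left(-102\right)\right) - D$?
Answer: $46825$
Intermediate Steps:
$D = -16965$ ($D = -4 + \left(\left(-4 - 3\right) + 0\right) 2423 = -4 + \left(-7 + 0\right) 2423 = -4 - 16961 = -16965$)
$\left(\left(16056 + F\right) + 31 \left(-102\right)\right) - D = \left(\left(16056 + 16966\right) + 31 \left(-102\right)\right) - -16965 = \left(33022 - 3162\right) + 16965 = 29860 + 16965 = 46825$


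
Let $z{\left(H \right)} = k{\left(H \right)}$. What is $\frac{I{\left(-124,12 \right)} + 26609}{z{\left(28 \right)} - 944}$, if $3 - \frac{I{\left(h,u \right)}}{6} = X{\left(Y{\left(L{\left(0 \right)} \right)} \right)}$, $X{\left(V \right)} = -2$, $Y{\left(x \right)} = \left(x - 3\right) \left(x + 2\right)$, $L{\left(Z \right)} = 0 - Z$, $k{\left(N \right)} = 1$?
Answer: $- \frac{26639}{943} \approx -28.249$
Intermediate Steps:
$z{\left(H \right)} = 1$
$L{\left(Z \right)} = - Z$
$Y{\left(x \right)} = \left(-3 + x\right) \left(2 + x\right)$
$I{\left(h,u \right)} = 30$ ($I{\left(h,u \right)} = 18 - -12 = 18 + 12 = 30$)
$\frac{I{\left(-124,12 \right)} + 26609}{z{\left(28 \right)} - 944} = \frac{30 + 26609}{1 - 944} = \frac{26639}{-943} = 26639 \left(- \frac{1}{943}\right) = - \frac{26639}{943}$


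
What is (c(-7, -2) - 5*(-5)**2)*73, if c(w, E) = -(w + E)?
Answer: -8468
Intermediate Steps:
c(w, E) = -E - w (c(w, E) = -(E + w) = -E - w)
(c(-7, -2) - 5*(-5)**2)*73 = ((-1*(-2) - 1*(-7)) - 5*(-5)**2)*73 = ((2 + 7) - 5*25)*73 = (9 - 125)*73 = -116*73 = -8468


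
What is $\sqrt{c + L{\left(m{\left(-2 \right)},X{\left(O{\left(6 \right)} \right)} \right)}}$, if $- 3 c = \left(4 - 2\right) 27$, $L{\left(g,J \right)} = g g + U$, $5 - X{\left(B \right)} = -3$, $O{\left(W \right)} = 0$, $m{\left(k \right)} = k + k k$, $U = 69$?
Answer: $\sqrt{55} \approx 7.4162$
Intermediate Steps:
$m{\left(k \right)} = k + k^{2}$
$X{\left(B \right)} = 8$ ($X{\left(B \right)} = 5 - -3 = 5 + 3 = 8$)
$L{\left(g,J \right)} = 69 + g^{2}$ ($L{\left(g,J \right)} = g g + 69 = g^{2} + 69 = 69 + g^{2}$)
$c = -18$ ($c = - \frac{\left(4 - 2\right) 27}{3} = - \frac{2 \cdot 27}{3} = \left(- \frac{1}{3}\right) 54 = -18$)
$\sqrt{c + L{\left(m{\left(-2 \right)},X{\left(O{\left(6 \right)} \right)} \right)}} = \sqrt{-18 + \left(69 + \left(- 2 \left(1 - 2\right)\right)^{2}\right)} = \sqrt{-18 + \left(69 + \left(\left(-2\right) \left(-1\right)\right)^{2}\right)} = \sqrt{-18 + \left(69 + 2^{2}\right)} = \sqrt{-18 + \left(69 + 4\right)} = \sqrt{-18 + 73} = \sqrt{55}$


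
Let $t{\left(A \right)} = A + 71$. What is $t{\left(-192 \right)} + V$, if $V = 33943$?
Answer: $33822$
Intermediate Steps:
$t{\left(A \right)} = 71 + A$
$t{\left(-192 \right)} + V = \left(71 - 192\right) + 33943 = -121 + 33943 = 33822$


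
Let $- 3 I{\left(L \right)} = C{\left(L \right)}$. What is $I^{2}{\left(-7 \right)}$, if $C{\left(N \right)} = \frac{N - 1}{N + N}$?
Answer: $\frac{16}{441} \approx 0.036281$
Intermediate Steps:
$C{\left(N \right)} = \frac{-1 + N}{2 N}$
$I{\left(L \right)} = - \frac{-1 + L}{6 L}$ ($I{\left(L \right)} = - \frac{\frac{1}{2} \frac{1}{L} \left(-1 + L\right)}{3} = - \frac{-1 + L}{6 L}$)
$I^{2}{\left(-7 \right)} = \left(\frac{1 - -7}{6 \left(-7\right)}\right)^{2} = \left(\frac{1}{6} \left(- \frac{1}{7}\right) \left(1 + 7\right)\right)^{2} = \left(\frac{1}{6} \left(- \frac{1}{7}\right) 8\right)^{2} = \left(- \frac{4}{21}\right)^{2} = \frac{16}{441}$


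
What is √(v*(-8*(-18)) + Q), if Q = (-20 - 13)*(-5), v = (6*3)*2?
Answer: √5349 ≈ 73.137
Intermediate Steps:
v = 36 (v = 18*2 = 36)
Q = 165 (Q = -33*(-5) = 165)
√(v*(-8*(-18)) + Q) = √(36*(-8*(-18)) + 165) = √(36*144 + 165) = √(5184 + 165) = √5349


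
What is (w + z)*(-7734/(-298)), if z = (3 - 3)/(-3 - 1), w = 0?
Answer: 0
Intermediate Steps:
z = 0 (z = 0/(-4) = 0*(-¼) = 0)
(w + z)*(-7734/(-298)) = (0 + 0)*(-7734/(-298)) = 0*(-7734*(-1/298)) = 0*(3867/149) = 0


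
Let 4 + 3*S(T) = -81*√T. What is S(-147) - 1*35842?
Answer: -107530/3 - 189*I*√3 ≈ -35843.0 - 327.36*I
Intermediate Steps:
S(T) = -4/3 - 27*√T (S(T) = -4/3 + (-81*√T)/3 = -4/3 - 27*√T)
S(-147) - 1*35842 = (-4/3 - 189*I*√3) - 1*35842 = (-4/3 - 189*I*√3) - 35842 = -107530/3 - 189*I*√3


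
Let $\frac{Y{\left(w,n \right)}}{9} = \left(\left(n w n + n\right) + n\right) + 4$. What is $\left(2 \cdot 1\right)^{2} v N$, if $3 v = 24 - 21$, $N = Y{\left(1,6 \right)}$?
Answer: $1872$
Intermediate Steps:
$Y{\left(w,n \right)} = 36 + 18 n + 9 w n^{2}$ ($Y{\left(w,n \right)} = 9 \left(\left(\left(n w n + n\right) + n\right) + 4\right) = 9 \left(\left(\left(w n^{2} + n\right) + n\right) + 4\right) = 9 \left(\left(\left(n + w n^{2}\right) + n\right) + 4\right) = 9 \left(\left(2 n + w n^{2}\right) + 4\right) = 9 \left(4 + 2 n + w n^{2}\right) = 36 + 18 n + 9 w n^{2}$)
$N = 468$ ($N = 36 + 18 \cdot 6 + 9 \cdot 1 \cdot 6^{2} = 36 + 108 + 9 \cdot 1 \cdot 36 = 36 + 108 + 324 = 468$)
$v = 1$ ($v = \frac{24 - 21}{3} = \frac{1}{3} \cdot 3 = 1$)
$\left(2 \cdot 1\right)^{2} v N = \left(2 \cdot 1\right)^{2} \cdot 1 \cdot 468 = 2^{2} \cdot 1 \cdot 468 = 4 \cdot 1 \cdot 468 = 4 \cdot 468 = 1872$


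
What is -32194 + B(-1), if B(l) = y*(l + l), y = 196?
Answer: -32586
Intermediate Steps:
B(l) = 392*l (B(l) = 196*(l + l) = 196*(2*l) = 392*l)
-32194 + B(-1) = -32194 + 392*(-1) = -32194 - 392 = -32586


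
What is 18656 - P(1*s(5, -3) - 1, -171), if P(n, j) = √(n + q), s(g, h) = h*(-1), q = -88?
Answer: 18656 - I*√86 ≈ 18656.0 - 9.2736*I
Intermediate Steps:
s(g, h) = -h
P(n, j) = √(-88 + n) (P(n, j) = √(n - 88) = √(-88 + n))
18656 - P(1*s(5, -3) - 1, -171) = 18656 - √(-88 + (1*(-1*(-3)) - 1)) = 18656 - √(-88 + (1*3 - 1)) = 18656 - √(-88 + (3 - 1)) = 18656 - √(-88 + 2) = 18656 - √(-86) = 18656 - I*√86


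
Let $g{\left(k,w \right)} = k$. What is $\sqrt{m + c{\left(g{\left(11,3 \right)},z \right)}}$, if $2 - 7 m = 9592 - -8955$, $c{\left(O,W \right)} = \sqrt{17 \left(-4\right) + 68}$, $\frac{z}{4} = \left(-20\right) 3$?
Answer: $\frac{i \sqrt{129815}}{7} \approx 51.471 i$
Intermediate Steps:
$z = -240$ ($z = 4 \left(\left(-20\right) 3\right) = 4 \left(-60\right) = -240$)
$c{\left(O,W \right)} = 0$ ($c{\left(O,W \right)} = \sqrt{-68 + 68} = \sqrt{0} = 0$)
$m = - \frac{18545}{7}$ ($m = \frac{2}{7} - \frac{9592 - -8955}{7} = \frac{2}{7} - \frac{9592 + 8955}{7} = \frac{2}{7} - \frac{18547}{7} = - \frac{18545}{7} \approx -2649.3$)
$\sqrt{m + c{\left(g{\left(11,3 \right)},z \right)}} = \sqrt{- \frac{18545}{7} + 0} = \sqrt{- \frac{18545}{7}} = \frac{i \sqrt{129815}}{7}$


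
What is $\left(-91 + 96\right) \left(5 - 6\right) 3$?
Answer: $-15$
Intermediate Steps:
$\left(-91 + 96\right) \left(5 - 6\right) 3 = 5 \left(\left(-1\right) 3\right) = 5 \left(-3\right) = -15$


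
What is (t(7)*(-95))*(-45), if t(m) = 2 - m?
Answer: -21375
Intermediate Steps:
(t(7)*(-95))*(-45) = ((2 - 1*7)*(-95))*(-45) = ((2 - 7)*(-95))*(-45) = -5*(-95)*(-45) = 475*(-45) = -21375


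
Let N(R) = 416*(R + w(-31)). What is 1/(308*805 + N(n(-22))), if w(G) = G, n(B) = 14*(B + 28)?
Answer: 1/269988 ≈ 3.7039e-6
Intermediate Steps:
n(B) = 392 + 14*B (n(B) = 14*(28 + B) = 392 + 14*B)
N(R) = -12896 + 416*R (N(R) = 416*(R - 31) = 416*(-31 + R) = -12896 + 416*R)
1/(308*805 + N(n(-22))) = 1/(308*805 + (-12896 + 416*(392 + 14*(-22)))) = 1/(247940 + (-12896 + 416*(392 - 308))) = 1/(247940 + (-12896 + 416*84)) = 1/(247940 + (-12896 + 34944)) = 1/(247940 + 22048) = 1/269988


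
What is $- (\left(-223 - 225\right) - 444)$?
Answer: $892$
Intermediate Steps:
$- (\left(-223 - 225\right) - 444) = - (-448 - 444) = \left(-1\right) \left(-892\right) = 892$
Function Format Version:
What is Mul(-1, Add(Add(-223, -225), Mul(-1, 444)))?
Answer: 892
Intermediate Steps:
Mul(-1, Add(Add(-223, -225), Mul(-1, 444))) = Mul(-1, Add(-448, -444)) = Mul(-1, -892) = 892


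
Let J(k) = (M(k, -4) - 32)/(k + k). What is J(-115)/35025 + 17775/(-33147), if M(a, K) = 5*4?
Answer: -2651677009/4944887875 ≈ -0.53625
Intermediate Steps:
M(a, K) = 20
J(k) = -6/k (J(k) = (20 - 32)/(k + k) = -12*1/(2*k) = -6/k)
J(-115)/35025 + 17775/(-33147) = -6/(-115)/35025 + 17775/(-33147) = -6*(-1/115)*(1/35025) + 17775*(-1/33147) = (6/115)*(1/35025) - 1975/3683 = 2/1342625 - 1975/3683 = -2651677009/4944887875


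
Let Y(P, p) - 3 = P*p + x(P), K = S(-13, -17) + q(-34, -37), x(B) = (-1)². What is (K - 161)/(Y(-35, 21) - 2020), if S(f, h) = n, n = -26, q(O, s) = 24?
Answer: 163/2751 ≈ 0.059251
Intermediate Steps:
S(f, h) = -26
x(B) = 1
K = -2 (K = -26 + 24 = -2)
Y(P, p) = 4 + P*p (Y(P, p) = 3 + (P*p + 1) = 3 + (1 + P*p) = 4 + P*p)
(K - 161)/(Y(-35, 21) - 2020) = (-2 - 161)/((4 - 35*21) - 2020) = -163/((4 - 735) - 2020) = -163/(-731 - 2020) = -163/(-2751) = -163*(-1/2751) = 163/2751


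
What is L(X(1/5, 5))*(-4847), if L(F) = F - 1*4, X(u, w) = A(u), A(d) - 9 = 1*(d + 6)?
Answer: -271432/5 ≈ -54286.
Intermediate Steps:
A(d) = 15 + d (A(d) = 9 + 1*(d + 6) = 9 + 1*(6 + d) = 9 + (6 + d) = 15 + d)
X(u, w) = 15 + u
L(F) = -4 + F (L(F) = F - 4 = -4 + F)
L(X(1/5, 5))*(-4847) = (-4 + (15 + 1/5))*(-4847) = (-4 + (15 + ⅕))*(-4847) = (-4 + 76/5)*(-4847) = (56/5)*(-4847) = -271432/5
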